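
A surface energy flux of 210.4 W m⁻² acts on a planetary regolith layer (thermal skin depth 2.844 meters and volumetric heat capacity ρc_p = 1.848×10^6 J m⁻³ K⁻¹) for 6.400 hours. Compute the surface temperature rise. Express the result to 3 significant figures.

0.922 K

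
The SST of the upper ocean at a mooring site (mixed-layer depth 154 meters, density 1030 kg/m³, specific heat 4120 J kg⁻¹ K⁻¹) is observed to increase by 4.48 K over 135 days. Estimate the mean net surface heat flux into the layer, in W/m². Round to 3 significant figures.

251

Areal heat capacity C = ρ c_p D = 1030 × 4120 × 154 = 6.54×10^8 J/(m^2 K).
Required heat per unit area: Q = C ΔT = 6.54×10^8 × 4.48 = 2.93×10^9 J/m².
Flux F = Q / Δt = 2.93×10^9 / 1.17×10^7 s = 251 W/m².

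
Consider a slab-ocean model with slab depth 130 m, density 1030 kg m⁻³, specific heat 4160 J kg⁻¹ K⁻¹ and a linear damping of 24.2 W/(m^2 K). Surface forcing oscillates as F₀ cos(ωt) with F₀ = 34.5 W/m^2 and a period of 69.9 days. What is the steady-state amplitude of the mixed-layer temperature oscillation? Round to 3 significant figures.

0.0595 K

Areal heat capacity C = ρ c_p D = 1030 × 4160 × 130 = 5.57×10^8 J m⁻² K⁻¹.
Angular frequency ω = 2π / T = 2π / 6.04×10^6 s = 1.04×10^-6 s⁻¹.
√((Cω)² + λ²) = √((580)² + 24.2²) = 580 W/(m²·K).
Amplitude A = F₀ / √((Cω)²+λ²) = 34.5 / 580 = 0.0595 K.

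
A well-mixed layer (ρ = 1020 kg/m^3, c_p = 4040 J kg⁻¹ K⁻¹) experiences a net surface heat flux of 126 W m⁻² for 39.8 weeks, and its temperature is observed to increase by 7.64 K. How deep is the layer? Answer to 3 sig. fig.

96.3 m

Heat input Q = F Δt = 126 × 2.41×10^7 s = 3.03×10^9 J/m².
Required areal heat capacity C = Q / ΔT = 3.97×10^8 J/(m²·K).
Depth D = C / (ρ c_p) = 3.97×10^8 / (1020 × 4040) = 96.3 m.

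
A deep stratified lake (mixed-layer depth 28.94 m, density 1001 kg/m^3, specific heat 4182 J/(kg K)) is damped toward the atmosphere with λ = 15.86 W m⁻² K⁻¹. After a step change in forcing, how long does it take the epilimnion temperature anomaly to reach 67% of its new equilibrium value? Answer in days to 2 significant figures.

98 days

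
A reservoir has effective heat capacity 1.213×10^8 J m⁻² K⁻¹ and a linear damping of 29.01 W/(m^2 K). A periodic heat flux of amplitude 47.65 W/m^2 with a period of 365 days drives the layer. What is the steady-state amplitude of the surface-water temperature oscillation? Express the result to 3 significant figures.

1.26 K

Areal heat capacity C = 1.213×10^8 J m⁻² K⁻¹ (given).
Angular frequency ω = 2π / T = 2π / 3.15×10^7 s = 1.99×10^-7 s⁻¹.
√((Cω)² + λ²) = √((24.2)² + 29.01²) = 37.8 W/(m²·K).
Amplitude A = F₀ / √((Cω)²+λ²) = 47.65 / 37.8 = 1.26 K.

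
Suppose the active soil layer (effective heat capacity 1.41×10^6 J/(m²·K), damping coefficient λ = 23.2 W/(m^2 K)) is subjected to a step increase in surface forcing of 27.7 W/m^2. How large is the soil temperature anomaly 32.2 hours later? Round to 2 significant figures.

1.0 K

Areal heat capacity C = 1.41×10^6 J/(m²·K) (given).
τ = C / λ = 1.41×10^6 / 23.2 = 60800 s.
Equilibrium anomaly ΔT_eq = F / λ = 27.7 / 23.2 = 1.19 K.
t = 32.2 hours = 1.16×10^5 s, so t/τ = 1.91.
ΔT(t) = ΔT_eq (1 − e^(−t/τ)) = 1.19 × (1 − e^−1.91) = 1.02 K.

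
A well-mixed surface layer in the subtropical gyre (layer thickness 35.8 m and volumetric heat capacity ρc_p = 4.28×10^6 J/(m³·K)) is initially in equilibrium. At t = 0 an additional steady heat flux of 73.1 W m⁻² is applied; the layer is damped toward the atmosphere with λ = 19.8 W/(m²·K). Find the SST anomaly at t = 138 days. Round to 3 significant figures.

2.90 K

Areal heat capacity C = ρc_p × D = 4.28×10^6 × 35.8 = 1.53×10^8 J/(m²·K).
τ = C / λ = 1.53×10^8 / 19.8 = 7.74×10^6 s.
Equilibrium anomaly ΔT_eq = F / λ = 73.1 / 19.8 = 3.69 K.
t = 138 days = 1.19×10^7 s, so t/τ = 1.54.
ΔT(t) = ΔT_eq (1 − e^(−t/τ)) = 3.69 × (1 − e^−1.54) = 2.90 K.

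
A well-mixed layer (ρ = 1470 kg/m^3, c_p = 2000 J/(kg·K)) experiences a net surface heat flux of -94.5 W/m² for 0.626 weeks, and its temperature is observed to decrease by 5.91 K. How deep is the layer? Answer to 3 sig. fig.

2.06 m

Heat input Q = F Δt = -94.5 × 3.79×10^5 s = -3.58×10^7 J/m².
Required areal heat capacity C = Q / ΔT = 6.05×10^6 J/(m²·K).
Depth D = C / (ρ c_p) = 6.05×10^6 / (1470 × 2000) = 2.06 m.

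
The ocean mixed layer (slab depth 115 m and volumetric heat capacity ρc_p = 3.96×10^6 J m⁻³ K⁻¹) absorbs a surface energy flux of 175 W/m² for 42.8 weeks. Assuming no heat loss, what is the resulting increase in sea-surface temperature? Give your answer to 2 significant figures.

9.9 K

Areal heat capacity C = ρc_p × D = 3.96×10^6 × 115 = 4.55×10^8 J/(m^2 K).
Net heat input Q = F Δt = 175 × (42.8 weeks × 6.048×10^5 s/week) = 4.53×10^9 J/m².
ΔT = Q / C = 4.53×10^9 / 4.55×10^8 = 9.95 K.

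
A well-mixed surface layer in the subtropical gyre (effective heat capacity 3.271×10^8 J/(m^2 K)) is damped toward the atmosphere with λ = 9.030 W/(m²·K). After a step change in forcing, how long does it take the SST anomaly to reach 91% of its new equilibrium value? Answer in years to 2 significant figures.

Areal heat capacity C = 3.271×10^8 J/(m^2 K) (given).
τ = C / λ = 3.27×10^8 / 9.030 = 3.62×10^7 s.
Fraction reached: 1 − e^(−t/τ) = 0.91 ⇒ t = −τ ln(1 − 0.91) = τ × 2.41.
t = 8.72×10^7 s = 2.76 years.

2.8 years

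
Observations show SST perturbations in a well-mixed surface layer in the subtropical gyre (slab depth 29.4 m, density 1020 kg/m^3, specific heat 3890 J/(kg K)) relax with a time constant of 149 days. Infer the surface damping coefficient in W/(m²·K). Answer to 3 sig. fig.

9.06

Areal heat capacity C = ρ c_p D = 1020 × 3890 × 29.4 = 1.17×10^8 J/(m²·K).
τ = 149 days = 1.29×10^7 s.
λ = C / τ = 1.17×10^8 / 1.29×10^7 = 9.06 W/(m²·K).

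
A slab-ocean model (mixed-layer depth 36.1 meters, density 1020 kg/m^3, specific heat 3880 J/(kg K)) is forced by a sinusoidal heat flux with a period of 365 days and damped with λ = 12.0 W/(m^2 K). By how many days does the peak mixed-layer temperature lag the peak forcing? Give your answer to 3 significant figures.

68.1 days

Areal heat capacity C = ρ c_p D = 1020 × 3880 × 36.1 = 1.43×10^8 J/(m^2 K).
ω = 2π / 3.15×10^7 s = 1.99×10^-7 s⁻¹.
Phase lag φ = arctan(Cω/λ) = arctan(28.5/12.0) = 1.17 rad.
Time lag = φ / ω = 1.17 / 1.99×10^-7 = 5.88×10^6 s = 68.1 days.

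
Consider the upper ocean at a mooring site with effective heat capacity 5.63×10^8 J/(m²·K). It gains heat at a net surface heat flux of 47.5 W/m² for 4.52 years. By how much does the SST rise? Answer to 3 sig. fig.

12.0 K

Areal heat capacity C = 5.63×10^8 J/(m²·K) (given).
Net heat input Q = F Δt = 47.5 × (4.52 years × 3.156×10^7 s/year) = 6.78×10^9 J/m².
ΔT = Q / C = 6.78×10^9 / 5.63×10^8 = 12.0 K.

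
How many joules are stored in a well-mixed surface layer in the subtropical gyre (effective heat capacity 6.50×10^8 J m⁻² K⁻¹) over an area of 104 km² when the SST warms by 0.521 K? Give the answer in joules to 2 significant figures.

Areal heat capacity C = 6.50×10^8 J m⁻² K⁻¹ (given).
Heat per unit area: q = C ΔT = 6.50×10^8 × 0.521 = 3.39×10^8 J/m².
Total heat: Q = q × A = 3.39×10^8 × (104 × 10⁶ m²) = 3.52×10^16 J.

3.5×10^16 J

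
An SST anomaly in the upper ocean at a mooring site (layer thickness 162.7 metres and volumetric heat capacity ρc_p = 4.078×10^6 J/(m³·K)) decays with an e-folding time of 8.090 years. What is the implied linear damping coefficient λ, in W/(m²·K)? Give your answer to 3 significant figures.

2.60

Areal heat capacity C = ρc_p × D = 4.078×10^6 × 162.7 = 6.63×10^8 J/(m^2 K).
τ = 8.090 years = 2.55×10^8 s.
λ = C / τ = 6.63×10^8 / 2.55×10^8 = 2.60 W/(m²·K).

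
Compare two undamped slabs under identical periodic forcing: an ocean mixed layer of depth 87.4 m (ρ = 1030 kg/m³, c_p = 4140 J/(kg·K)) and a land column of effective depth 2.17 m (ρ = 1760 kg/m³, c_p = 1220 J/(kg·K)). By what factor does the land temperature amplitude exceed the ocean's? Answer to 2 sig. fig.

C_ocean = 1030 × 4140 × 87.4 = 3.73×10^8 J/(m²·K).
C_land = 1760 × 1220 × 2.17 = 4.66×10^6 J/(m²·K).
Undamped amplitude ∝ 1/C, so A_land/A_ocean = C_ocean/C_land = 80.0.

80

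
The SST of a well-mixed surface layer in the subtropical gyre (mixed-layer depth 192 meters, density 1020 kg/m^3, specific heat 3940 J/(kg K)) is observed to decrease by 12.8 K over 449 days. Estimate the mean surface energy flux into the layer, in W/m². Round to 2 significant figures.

-250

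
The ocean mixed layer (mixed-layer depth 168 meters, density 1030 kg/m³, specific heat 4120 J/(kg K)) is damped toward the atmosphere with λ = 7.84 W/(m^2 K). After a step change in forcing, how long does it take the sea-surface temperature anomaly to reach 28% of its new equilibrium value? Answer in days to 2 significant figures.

350 days

Areal heat capacity C = ρ c_p D = 1030 × 4120 × 168 = 7.13×10^8 J m⁻² K⁻¹.
τ = C / λ = 7.13×10^8 / 7.84 = 9.09×10^7 s.
Fraction reached: 1 − e^(−t/τ) = 0.28 ⇒ t = −τ ln(1 − 0.28) = τ × 0.329.
t = 2.99×10^7 s = 346 days.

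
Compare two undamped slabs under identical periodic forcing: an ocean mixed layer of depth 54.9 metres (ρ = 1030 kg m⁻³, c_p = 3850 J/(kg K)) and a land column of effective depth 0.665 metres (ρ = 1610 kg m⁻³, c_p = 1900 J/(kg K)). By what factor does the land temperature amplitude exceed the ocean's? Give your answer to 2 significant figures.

C_ocean = 1030 × 3850 × 54.9 = 2.18×10^8 J/(m²·K).
C_land = 1610 × 1900 × 0.665 = 2.03×10^6 J/(m²·K).
Undamped amplitude ∝ 1/C, so A_land/A_ocean = C_ocean/C_land = 107.

110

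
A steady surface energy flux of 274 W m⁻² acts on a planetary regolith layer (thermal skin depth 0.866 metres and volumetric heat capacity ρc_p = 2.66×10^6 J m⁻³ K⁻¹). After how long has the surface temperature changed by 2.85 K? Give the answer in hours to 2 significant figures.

6.7 hours

Areal heat capacity C = ρc_p × D = 2.66×10^6 × 0.866 = 2.30×10^6 J m⁻² K⁻¹.
Time required: Δt = C ΔT / F = 2.30×10^6 × 2.85 / 274 = 24000 s.
In hours: 24000 s / (3600 s/hour) = 6.66 hours.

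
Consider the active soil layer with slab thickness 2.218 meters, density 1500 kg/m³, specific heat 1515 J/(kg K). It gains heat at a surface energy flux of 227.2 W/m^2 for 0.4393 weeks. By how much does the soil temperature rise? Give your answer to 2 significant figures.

12 K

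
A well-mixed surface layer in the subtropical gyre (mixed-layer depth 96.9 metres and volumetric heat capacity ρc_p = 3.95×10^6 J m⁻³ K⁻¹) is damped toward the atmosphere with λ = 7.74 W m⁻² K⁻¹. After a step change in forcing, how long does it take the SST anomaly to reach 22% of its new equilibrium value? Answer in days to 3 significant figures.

Areal heat capacity C = ρc_p × D = 3.95×10^6 × 96.9 = 3.83×10^8 J m⁻² K⁻¹.
τ = C / λ = 3.83×10^8 / 7.74 = 4.95×10^7 s.
Fraction reached: 1 − e^(−t/τ) = 0.22 ⇒ t = −τ ln(1 − 0.22) = τ × 0.248.
t = 1.23×10^7 s = 142 days.

142 days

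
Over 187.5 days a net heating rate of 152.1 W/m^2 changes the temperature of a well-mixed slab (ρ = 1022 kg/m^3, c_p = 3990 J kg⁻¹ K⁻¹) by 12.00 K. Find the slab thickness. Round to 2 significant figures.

50 m

Heat input Q = F Δt = 152.1 × 1.62×10^7 s = 2.46×10^9 J/m².
Required areal heat capacity C = Q / ΔT = 2.05×10^8 J/(m²·K).
Depth D = C / (ρ c_p) = 2.05×10^8 / (1022 × 3990) = 50.4 m.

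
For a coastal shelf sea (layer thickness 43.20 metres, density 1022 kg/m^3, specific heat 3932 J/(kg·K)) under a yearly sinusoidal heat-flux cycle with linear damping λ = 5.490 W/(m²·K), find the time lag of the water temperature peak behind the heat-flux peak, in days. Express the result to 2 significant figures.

82 days

Areal heat capacity C = ρ c_p D = 1022 × 3932 × 43.20 = 1.74×10^8 J/(m^2 K).
ω = 2π / 3.15×10^7 s = 1.99×10^-7 s⁻¹.
Phase lag φ = arctan(Cω/λ) = arctan(34.6/5.490) = 1.41 rad.
Time lag = φ / ω = 1.41 / 1.99×10^-7 = 7.09×10^6 s = 82.1 days.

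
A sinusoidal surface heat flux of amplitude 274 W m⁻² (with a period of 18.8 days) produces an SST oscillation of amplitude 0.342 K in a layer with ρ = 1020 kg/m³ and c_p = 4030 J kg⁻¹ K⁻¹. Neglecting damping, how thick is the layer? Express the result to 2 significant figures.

ω = 2π / 1.62×10^6 s = 3.87×10^-6 s⁻¹.
Required C = F₀ / (A ω) = 274 / (0.342 × 3.87×10^-6) = 2.07×10^8 J/(m²·K).
D = C / (ρ c_p) = 2.07×10^8 / (1020 × 4030) = 50.4 m.

50 m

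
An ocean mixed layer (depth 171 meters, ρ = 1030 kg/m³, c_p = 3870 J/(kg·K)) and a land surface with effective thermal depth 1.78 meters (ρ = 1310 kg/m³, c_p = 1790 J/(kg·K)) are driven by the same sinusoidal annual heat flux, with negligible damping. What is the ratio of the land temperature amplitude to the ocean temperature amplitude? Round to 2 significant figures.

160

C_ocean = 1030 × 3870 × 171 = 6.82×10^8 J/(m²·K).
C_land = 1310 × 1790 × 1.78 = 4.17×10^6 J/(m²·K).
Undamped amplitude ∝ 1/C, so A_land/A_ocean = C_ocean/C_land = 163.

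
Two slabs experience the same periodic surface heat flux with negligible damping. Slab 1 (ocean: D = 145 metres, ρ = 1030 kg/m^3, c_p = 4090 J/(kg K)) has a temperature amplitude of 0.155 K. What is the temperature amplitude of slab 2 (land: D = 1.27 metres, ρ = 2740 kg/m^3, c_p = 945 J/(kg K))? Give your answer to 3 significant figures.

28.8 K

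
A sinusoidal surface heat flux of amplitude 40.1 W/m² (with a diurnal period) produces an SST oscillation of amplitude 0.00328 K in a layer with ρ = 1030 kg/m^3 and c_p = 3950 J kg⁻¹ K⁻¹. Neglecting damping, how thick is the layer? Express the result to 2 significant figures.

ω = 2π / 86400 s = 7.27×10^-5 s⁻¹.
Required C = F₀ / (A ω) = 40.1 / (0.00328 × 7.27×10^-5) = 1.68×10^8 J/(m²·K).
D = C / (ρ c_p) = 1.68×10^8 / (1030 × 3950) = 41.3 m.

41 m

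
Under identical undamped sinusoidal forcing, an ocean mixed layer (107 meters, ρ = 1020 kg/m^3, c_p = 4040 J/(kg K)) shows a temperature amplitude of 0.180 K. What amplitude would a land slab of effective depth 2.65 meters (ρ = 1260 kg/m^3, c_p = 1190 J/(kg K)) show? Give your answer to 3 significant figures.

C_ocean = 4.41×10^8 J/(m²·K); C_land = 3.97×10^6 J/(m²·K).
A ∝ 1/C ⇒ A_land = A_ocean × C_ocean/C_land = 0.180 × 111 = 20.0 K.

20.0 K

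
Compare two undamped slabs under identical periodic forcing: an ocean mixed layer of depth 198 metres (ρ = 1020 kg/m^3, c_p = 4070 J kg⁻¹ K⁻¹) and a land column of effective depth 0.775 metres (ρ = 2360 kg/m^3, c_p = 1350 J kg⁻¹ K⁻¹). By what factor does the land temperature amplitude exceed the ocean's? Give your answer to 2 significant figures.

330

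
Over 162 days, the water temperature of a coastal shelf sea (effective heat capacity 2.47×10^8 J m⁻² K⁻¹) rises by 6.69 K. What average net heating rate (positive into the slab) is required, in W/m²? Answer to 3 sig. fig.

Areal heat capacity C = 2.47×10^8 J m⁻² K⁻¹ (given).
Required heat per unit area: Q = C ΔT = 2.47×10^8 × 6.69 = 1.65×10^9 J/m².
Flux F = Q / Δt = 1.65×10^9 / 1.40×10^7 s = 118 W/m².

118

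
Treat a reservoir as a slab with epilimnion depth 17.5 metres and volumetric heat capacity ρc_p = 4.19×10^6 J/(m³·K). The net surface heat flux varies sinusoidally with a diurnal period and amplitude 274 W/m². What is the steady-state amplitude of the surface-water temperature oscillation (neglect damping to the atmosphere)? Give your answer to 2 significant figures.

0.051 K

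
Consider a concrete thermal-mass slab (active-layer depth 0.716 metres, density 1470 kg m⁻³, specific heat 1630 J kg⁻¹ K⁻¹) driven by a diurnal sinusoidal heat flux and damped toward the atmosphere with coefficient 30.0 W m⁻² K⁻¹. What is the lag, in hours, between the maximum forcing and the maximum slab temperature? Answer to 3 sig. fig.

Areal heat capacity C = ρ c_p D = 1470 × 1630 × 0.716 = 1.72×10^6 J m⁻² K⁻¹.
ω = 2π / 86400 s = 7.27×10^-5 s⁻¹.
Phase lag φ = arctan(Cω/λ) = arctan(125/30.0) = 1.33 rad.
Time lag = φ / ω = 1.33 / 7.27×10^-5 = 18400 s = 5.10 hours.

5.10 hours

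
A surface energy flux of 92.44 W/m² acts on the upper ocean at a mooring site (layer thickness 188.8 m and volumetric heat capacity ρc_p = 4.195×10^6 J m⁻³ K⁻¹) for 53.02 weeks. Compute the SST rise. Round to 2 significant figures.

3.7 K

Areal heat capacity C = ρc_p × D = 4.195×10^6 × 188.8 = 7.92×10^8 J/(m^2 K).
Net heat input Q = F Δt = 92.44 × (53.02 weeks × 6.048×10^5 s/week) = 2.96×10^9 J/m².
ΔT = Q / C = 2.96×10^9 / 7.92×10^8 = 3.74 K.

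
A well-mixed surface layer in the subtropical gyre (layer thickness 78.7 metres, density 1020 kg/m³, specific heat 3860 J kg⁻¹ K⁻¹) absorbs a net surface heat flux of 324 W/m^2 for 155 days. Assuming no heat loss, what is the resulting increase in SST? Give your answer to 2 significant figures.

14 K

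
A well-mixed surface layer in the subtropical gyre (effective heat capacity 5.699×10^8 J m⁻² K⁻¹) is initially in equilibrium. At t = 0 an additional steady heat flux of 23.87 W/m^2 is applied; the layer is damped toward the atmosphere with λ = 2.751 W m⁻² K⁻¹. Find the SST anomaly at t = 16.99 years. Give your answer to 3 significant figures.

8.02 K

Areal heat capacity C = 5.699×10^8 J m⁻² K⁻¹ (given).
τ = C / λ = 5.70×10^8 / 2.751 = 2.07×10^8 s.
Equilibrium anomaly ΔT_eq = F / λ = 23.87 / 2.751 = 8.68 K.
t = 16.99 years = 5.36×10^8 s, so t/τ = 2.59.
ΔT(t) = ΔT_eq (1 − e^(−t/τ)) = 8.68 × (1 − e^−2.59) = 8.02 K.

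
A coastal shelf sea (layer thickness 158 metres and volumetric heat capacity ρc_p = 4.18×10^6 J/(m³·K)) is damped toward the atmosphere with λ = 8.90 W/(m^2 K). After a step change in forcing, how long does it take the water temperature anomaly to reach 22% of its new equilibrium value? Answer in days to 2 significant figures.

210 days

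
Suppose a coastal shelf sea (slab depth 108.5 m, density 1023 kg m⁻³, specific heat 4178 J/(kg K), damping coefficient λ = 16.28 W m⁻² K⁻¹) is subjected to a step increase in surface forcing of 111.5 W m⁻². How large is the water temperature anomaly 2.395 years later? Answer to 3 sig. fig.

Areal heat capacity C = ρ c_p D = 1023 × 4178 × 108.5 = 4.64×10^8 J/(m^2 K).
τ = C / λ = 4.64×10^8 / 16.28 = 2.85×10^7 s.
Equilibrium anomaly ΔT_eq = F / λ = 111.5 / 16.28 = 6.85 K.
t = 2.395 years = 7.56×10^7 s, so t/τ = 2.65.
ΔT(t) = ΔT_eq (1 − e^(−t/τ)) = 6.85 × (1 − e^−2.65) = 6.37 K.

6.37 K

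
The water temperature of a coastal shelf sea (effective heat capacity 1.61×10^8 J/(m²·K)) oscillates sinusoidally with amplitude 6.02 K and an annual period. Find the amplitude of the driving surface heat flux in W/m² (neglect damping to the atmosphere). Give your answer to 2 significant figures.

190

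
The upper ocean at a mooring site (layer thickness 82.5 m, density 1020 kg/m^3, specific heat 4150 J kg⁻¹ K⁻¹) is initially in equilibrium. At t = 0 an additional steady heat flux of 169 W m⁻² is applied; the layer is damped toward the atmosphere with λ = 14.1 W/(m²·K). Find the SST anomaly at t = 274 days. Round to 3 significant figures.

Areal heat capacity C = ρ c_p D = 1020 × 4150 × 82.5 = 3.49×10^8 J/(m^2 K).
τ = C / λ = 3.49×10^8 / 14.1 = 2.48×10^7 s.
Equilibrium anomaly ΔT_eq = F / λ = 169 / 14.1 = 12.0 K.
t = 274 days = 2.37×10^7 s, so t/τ = 0.956.
ΔT(t) = ΔT_eq (1 − e^(−t/τ)) = 12.0 × (1 − e^−0.956) = 7.38 K.

7.38 K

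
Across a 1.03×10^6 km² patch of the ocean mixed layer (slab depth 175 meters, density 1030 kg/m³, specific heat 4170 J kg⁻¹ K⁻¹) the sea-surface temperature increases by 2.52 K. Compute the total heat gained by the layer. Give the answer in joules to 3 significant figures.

1.95×10^21 J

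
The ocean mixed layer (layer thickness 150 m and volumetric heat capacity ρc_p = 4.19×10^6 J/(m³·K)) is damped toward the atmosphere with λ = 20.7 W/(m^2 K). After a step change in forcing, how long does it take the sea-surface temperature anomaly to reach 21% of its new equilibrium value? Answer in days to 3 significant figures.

Areal heat capacity C = ρc_p × D = 4.19×10^6 × 150 = 6.28×10^8 J/(m^2 K).
τ = C / λ = 6.28×10^8 / 20.7 = 3.04×10^7 s.
Fraction reached: 1 − e^(−t/τ) = 0.21 ⇒ t = −τ ln(1 − 0.21) = τ × 0.236.
t = 7.16×10^6 s = 82.8 days.

82.8 days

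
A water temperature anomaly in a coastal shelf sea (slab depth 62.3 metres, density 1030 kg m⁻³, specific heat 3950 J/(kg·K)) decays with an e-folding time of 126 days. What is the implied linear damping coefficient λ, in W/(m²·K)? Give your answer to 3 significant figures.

23.3

Areal heat capacity C = ρ c_p D = 1030 × 3950 × 62.3 = 2.53×10^8 J m⁻² K⁻¹.
τ = 126 days = 1.09×10^7 s.
λ = C / τ = 2.53×10^8 / 1.09×10^7 = 23.3 W/(m²·K).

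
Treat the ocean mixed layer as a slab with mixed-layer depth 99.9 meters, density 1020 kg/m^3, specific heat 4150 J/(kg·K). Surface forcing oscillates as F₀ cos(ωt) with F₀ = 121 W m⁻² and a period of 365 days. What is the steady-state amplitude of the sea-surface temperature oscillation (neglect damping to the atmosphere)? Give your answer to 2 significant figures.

1.4 K

Areal heat capacity C = ρ c_p D = 1020 × 4150 × 99.9 = 4.23×10^8 J/(m^2 K).
Angular frequency ω = 2π / T = 2π / 3.15×10^7 s = 1.99×10^-7 s⁻¹.
Cω = 4.23×10^8 × 1.99×10^-7 = 84.3 W/(m²·K).
Amplitude A = F₀ / (Cω) = 121 / 84.3 = 1.44 K.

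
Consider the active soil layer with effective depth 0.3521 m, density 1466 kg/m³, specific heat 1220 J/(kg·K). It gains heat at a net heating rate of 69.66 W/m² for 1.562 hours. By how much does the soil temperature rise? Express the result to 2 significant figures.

Areal heat capacity C = ρ c_p D = 1466 × 1220 × 0.3521 = 6.30×10^5 J/(m²·K).
Net heat input Q = F Δt = 69.66 × (1.562 hours × 3600 s/hour) = 3.92×10^5 J/m².
ΔT = Q / C = 3.92×10^5 / 6.30×10^5 = 0.622 K.

0.62 K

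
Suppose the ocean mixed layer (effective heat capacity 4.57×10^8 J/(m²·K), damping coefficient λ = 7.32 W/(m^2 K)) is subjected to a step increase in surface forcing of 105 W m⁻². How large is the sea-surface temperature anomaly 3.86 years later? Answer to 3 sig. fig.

Areal heat capacity C = 4.57×10^8 J/(m²·K) (given).
τ = C / λ = 4.57×10^8 / 7.32 = 6.24×10^7 s.
Equilibrium anomaly ΔT_eq = F / λ = 105 / 7.32 = 14.3 K.
t = 3.86 years = 1.22×10^8 s, so t/τ = 1.95.
ΔT(t) = ΔT_eq (1 − e^(−t/τ)) = 14.3 × (1 − e^−1.95) = 12.3 K.

12.3 K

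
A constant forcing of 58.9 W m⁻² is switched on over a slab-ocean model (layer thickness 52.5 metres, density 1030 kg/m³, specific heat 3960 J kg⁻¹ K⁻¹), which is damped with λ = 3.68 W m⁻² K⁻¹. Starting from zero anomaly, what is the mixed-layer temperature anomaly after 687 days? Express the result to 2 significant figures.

Areal heat capacity C = ρ c_p D = 1030 × 3960 × 52.5 = 2.14×10^8 J m⁻² K⁻¹.
τ = C / λ = 2.14×10^8 / 3.68 = 5.82×10^7 s.
Equilibrium anomaly ΔT_eq = F / λ = 58.9 / 3.68 = 16.0 K.
t = 687 days = 5.94×10^7 s, so t/τ = 1.02.
ΔT(t) = ΔT_eq (1 − e^(−t/τ)) = 16.0 × (1 − e^−1.02) = 10.2 K.

10 K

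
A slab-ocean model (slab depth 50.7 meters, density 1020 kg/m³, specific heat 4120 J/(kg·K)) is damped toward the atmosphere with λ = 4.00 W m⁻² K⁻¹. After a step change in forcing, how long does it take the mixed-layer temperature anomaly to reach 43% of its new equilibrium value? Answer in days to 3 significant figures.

347 days

Areal heat capacity C = ρ c_p D = 1020 × 4120 × 50.7 = 2.13×10^8 J/(m²·K).
τ = C / λ = 2.13×10^8 / 4.00 = 5.33×10^7 s.
Fraction reached: 1 − e^(−t/τ) = 0.43 ⇒ t = −τ ln(1 − 0.43) = τ × 0.562.
t = 2.99×10^7 s = 347 days.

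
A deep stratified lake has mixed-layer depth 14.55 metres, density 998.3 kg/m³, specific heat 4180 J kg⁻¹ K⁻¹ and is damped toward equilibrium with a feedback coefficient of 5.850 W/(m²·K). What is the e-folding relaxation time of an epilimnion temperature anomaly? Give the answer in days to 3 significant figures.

Areal heat capacity C = ρ c_p D = 998.3 × 4180 × 14.55 = 6.07×10^7 J/(m^2 K).
Relaxation time τ = C / λ = 6.07×10^7 / 5.850 = 1.04×10^7 s.
In days: 1.04×10^7 s / (86400 s/day) = 120 days.

120 days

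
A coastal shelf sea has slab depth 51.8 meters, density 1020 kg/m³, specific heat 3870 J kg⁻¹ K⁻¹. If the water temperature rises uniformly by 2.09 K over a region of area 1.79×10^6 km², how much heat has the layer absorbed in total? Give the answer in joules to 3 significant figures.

7.65×10^20 J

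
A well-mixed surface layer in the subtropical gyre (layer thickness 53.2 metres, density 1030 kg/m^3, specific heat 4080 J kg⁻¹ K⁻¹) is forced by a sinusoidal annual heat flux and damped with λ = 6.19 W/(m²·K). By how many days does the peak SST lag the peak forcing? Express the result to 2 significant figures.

83 days

Areal heat capacity C = ρ c_p D = 1030 × 4080 × 53.2 = 2.24×10^8 J/(m²·K).
ω = 2π / 3.15×10^7 s = 1.99×10^-7 s⁻¹.
Phase lag φ = arctan(Cω/λ) = arctan(44.5/6.19) = 1.43 rad.
Time lag = φ / ω = 1.43 / 1.99×10^-7 = 7.19×10^6 s = 83.2 days.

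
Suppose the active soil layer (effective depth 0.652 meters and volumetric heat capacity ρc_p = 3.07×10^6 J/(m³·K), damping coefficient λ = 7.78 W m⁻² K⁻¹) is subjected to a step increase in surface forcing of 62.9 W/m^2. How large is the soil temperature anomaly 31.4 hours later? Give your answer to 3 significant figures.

2.87 K

Areal heat capacity C = ρc_p × D = 3.07×10^6 × 0.652 = 2.00×10^6 J m⁻² K⁻¹.
τ = C / λ = 2.00×10^6 / 7.78 = 2.57×10^5 s.
Equilibrium anomaly ΔT_eq = F / λ = 62.9 / 7.78 = 8.08 K.
t = 31.4 hours = 1.13×10^5 s, so t/τ = 0.439.
ΔT(t) = ΔT_eq (1 − e^(−t/τ)) = 8.08 × (1 − e^−0.439) = 2.87 K.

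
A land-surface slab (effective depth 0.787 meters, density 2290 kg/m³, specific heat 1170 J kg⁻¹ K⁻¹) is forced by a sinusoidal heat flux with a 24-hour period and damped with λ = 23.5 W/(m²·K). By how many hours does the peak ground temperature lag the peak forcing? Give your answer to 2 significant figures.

Areal heat capacity C = ρ c_p D = 2290 × 1170 × 0.787 = 2.11×10^6 J/(m²·K).
ω = 2π / 86400 s = 7.27×10^-5 s⁻¹.
Phase lag φ = arctan(Cω/λ) = arctan(153/23.5) = 1.42 rad.
Time lag = φ / ω = 1.42 / 7.27×10^-5 = 19500 s = 5.42 hours.

5.4 hours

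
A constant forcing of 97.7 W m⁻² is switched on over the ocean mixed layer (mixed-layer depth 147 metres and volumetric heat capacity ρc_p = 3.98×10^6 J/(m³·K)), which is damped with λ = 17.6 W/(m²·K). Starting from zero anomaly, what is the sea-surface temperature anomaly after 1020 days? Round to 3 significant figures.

Areal heat capacity C = ρc_p × D = 3.98×10^6 × 147 = 5.85×10^8 J/(m²·K).
τ = C / λ = 5.85×10^8 / 17.6 = 3.32×10^7 s.
Equilibrium anomaly ΔT_eq = F / λ = 97.7 / 17.6 = 5.55 K.
t = 1020 days = 8.81×10^7 s, so t/τ = 2.65.
ΔT(t) = ΔT_eq (1 − e^(−t/τ)) = 5.55 × (1 − e^−2.65) = 5.16 K.

5.16 K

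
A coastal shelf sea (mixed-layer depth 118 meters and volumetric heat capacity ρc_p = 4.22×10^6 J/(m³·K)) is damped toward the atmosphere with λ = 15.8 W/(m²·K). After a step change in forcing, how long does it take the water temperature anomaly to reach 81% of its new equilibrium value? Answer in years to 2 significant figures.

Areal heat capacity C = ρc_p × D = 4.22×10^6 × 118 = 4.98×10^8 J/(m²·K).
τ = C / λ = 4.98×10^8 / 15.8 = 3.15×10^7 s.
Fraction reached: 1 − e^(−t/τ) = 0.81 ⇒ t = −τ ln(1 − 0.81) = τ × 1.66.
t = 5.23×10^7 s = 1.66 years.

1.7 years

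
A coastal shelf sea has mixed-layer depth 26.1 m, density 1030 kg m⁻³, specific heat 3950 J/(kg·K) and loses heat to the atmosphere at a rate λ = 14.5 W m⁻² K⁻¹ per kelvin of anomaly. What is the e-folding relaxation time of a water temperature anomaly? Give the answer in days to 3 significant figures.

Areal heat capacity C = ρ c_p D = 1030 × 3950 × 26.1 = 1.06×10^8 J m⁻² K⁻¹.
Relaxation time τ = C / λ = 1.06×10^8 / 14.5 = 7.32×10^6 s.
In days: 7.32×10^6 s / (86400 s/day) = 84.8 days.

84.8 days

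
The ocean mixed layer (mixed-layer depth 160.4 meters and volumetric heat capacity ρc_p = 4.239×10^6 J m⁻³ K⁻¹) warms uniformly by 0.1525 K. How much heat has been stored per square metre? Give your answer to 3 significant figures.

1.04×10^8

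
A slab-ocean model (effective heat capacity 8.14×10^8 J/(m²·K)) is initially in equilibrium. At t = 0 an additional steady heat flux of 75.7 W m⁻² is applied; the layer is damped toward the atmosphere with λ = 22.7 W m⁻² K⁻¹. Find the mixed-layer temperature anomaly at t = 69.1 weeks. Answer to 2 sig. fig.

2.3 K

Areal heat capacity C = 8.14×10^8 J/(m²·K) (given).
τ = C / λ = 8.14×10^8 / 22.7 = 3.59×10^7 s.
Equilibrium anomaly ΔT_eq = F / λ = 75.7 / 22.7 = 3.33 K.
t = 69.1 weeks = 4.18×10^7 s, so t/τ = 1.17.
ΔT(t) = ΔT_eq (1 − e^(−t/τ)) = 3.33 × (1 − e^−1.17) = 2.30 K.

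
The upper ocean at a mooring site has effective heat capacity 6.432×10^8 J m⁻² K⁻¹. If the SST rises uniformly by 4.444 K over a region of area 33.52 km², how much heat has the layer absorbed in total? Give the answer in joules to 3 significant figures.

Areal heat capacity C = 6.432×10^8 J m⁻² K⁻¹ (given).
Heat per unit area: q = C ΔT = 6.43×10^8 × 4.444 = 2.86×10^9 J/m².
Total heat: Q = q × A = 2.86×10^9 × (33.52 × 10⁶ m²) = 9.58×10^16 J.

9.58×10^16 J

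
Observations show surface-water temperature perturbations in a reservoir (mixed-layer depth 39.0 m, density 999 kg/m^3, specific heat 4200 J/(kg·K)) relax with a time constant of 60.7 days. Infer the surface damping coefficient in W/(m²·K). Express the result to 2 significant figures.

Areal heat capacity C = ρ c_p D = 999 × 4200 × 39.0 = 1.64×10^8 J m⁻² K⁻¹.
τ = 60.7 days = 5.24×10^6 s.
λ = C / τ = 1.64×10^8 / 5.24×10^6 = 31.2 W/(m²·K).

31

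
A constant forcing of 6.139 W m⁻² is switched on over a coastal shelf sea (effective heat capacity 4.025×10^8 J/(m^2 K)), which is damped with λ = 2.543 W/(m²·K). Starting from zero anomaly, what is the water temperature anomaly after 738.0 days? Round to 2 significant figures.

0.80 K

Areal heat capacity C = 4.025×10^8 J/(m^2 K) (given).
τ = C / λ = 4.02×10^8 / 2.543 = 1.58×10^8 s.
Equilibrium anomaly ΔT_eq = F / λ = 6.139 / 2.543 = 2.41 K.
t = 738.0 days = 6.38×10^7 s, so t/τ = 0.403.
ΔT(t) = ΔT_eq (1 − e^(−t/τ)) = 2.41 × (1 − e^−0.403) = 0.800 K.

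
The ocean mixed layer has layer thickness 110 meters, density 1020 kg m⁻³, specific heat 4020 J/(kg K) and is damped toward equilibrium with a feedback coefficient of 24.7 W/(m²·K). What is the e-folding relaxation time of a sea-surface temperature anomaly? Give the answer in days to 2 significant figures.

Areal heat capacity C = ρ c_p D = 1020 × 4020 × 110 = 4.51×10^8 J/(m²·K).
Relaxation time τ = C / λ = 4.51×10^8 / 24.7 = 1.83×10^7 s.
In days: 1.83×10^7 s / (86400 s/day) = 211 days.

210 days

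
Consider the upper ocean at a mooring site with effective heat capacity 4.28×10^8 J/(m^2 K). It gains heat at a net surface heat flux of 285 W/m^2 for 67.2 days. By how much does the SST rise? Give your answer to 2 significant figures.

3.9 K

Areal heat capacity C = 4.28×10^8 J/(m^2 K) (given).
Net heat input Q = F Δt = 285 × (67.2 days × 86400 s/day) = 1.65×10^9 J/m².
ΔT = Q / C = 1.65×10^9 / 4.28×10^8 = 3.87 K.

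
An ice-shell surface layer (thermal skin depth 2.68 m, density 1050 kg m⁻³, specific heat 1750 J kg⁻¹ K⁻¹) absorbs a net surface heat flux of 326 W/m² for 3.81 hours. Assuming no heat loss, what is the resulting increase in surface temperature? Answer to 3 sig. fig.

0.908 K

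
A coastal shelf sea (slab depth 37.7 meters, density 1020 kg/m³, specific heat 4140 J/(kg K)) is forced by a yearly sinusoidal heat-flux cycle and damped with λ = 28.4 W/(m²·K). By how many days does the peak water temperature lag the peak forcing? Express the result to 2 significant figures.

Areal heat capacity C = ρ c_p D = 1020 × 4140 × 37.7 = 1.59×10^8 J m⁻² K⁻¹.
ω = 2π / 3.15×10^7 s = 1.99×10^-7 s⁻¹.
Phase lag φ = arctan(Cω/λ) = arctan(31.7/28.4) = 0.841 rad.
Time lag = φ / ω = 0.841 / 1.99×10^-7 = 4.22×10^6 s = 48.8 days.

49 days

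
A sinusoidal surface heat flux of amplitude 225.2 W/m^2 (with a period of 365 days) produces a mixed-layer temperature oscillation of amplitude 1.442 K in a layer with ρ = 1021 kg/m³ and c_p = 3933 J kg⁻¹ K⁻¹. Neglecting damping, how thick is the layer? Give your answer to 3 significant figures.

ω = 2π / 3.15×10^7 s = 1.99×10^-7 s⁻¹.
Required C = F₀ / (A ω) = 225.2 / (1.442 × 1.99×10^-7) = 7.84×10^8 J/(m²·K).
D = C / (ρ c_p) = 7.84×10^8 / (1021 × 3933) = 195 m.

195 m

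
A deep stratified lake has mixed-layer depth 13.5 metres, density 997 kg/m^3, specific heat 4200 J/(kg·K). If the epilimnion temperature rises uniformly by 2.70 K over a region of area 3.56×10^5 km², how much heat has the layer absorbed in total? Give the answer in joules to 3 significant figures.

5.43×10^19 J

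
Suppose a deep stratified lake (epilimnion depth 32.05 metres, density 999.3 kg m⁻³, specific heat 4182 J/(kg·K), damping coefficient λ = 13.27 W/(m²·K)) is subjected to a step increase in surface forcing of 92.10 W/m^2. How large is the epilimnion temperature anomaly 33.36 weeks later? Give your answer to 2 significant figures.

6.0 K

Areal heat capacity C = ρ c_p D = 999.3 × 4182 × 32.05 = 1.34×10^8 J/(m^2 K).
τ = C / λ = 1.34×10^8 / 13.27 = 1.01×10^7 s.
Equilibrium anomaly ΔT_eq = F / λ = 92.10 / 13.27 = 6.94 K.
t = 33.36 weeks = 2.02×10^7 s, so t/τ = 2.00.
ΔT(t) = ΔT_eq (1 − e^(−t/τ)) = 6.94 × (1 − e^−2.00) = 6.00 K.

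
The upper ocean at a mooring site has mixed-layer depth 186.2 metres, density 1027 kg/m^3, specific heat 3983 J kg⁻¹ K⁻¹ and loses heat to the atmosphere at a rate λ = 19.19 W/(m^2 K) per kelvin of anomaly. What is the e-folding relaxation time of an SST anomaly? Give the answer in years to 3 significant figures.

1.26 years

Areal heat capacity C = ρ c_p D = 1027 × 3983 × 186.2 = 7.62×10^8 J m⁻² K⁻¹.
Relaxation time τ = C / λ = 7.62×10^8 / 19.19 = 3.97×10^7 s.
In years: 3.97×10^7 s / (3.156×10^7 s/year) = 1.26 years.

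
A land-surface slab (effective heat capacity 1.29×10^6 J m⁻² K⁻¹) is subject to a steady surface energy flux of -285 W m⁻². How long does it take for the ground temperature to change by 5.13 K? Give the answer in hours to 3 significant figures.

6.45 hours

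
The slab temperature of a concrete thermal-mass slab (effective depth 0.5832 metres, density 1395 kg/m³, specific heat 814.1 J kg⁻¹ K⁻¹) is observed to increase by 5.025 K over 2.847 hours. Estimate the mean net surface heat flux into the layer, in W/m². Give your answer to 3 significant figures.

325

Areal heat capacity C = ρ c_p D = 1395 × 814.1 × 0.5832 = 6.62×10^5 J m⁻² K⁻¹.
Required heat per unit area: Q = C ΔT = 6.62×10^5 × 5.025 = 3.33×10^6 J/m².
Flux F = Q / Δt = 3.33×10^6 / 10200 s = 325 W/m².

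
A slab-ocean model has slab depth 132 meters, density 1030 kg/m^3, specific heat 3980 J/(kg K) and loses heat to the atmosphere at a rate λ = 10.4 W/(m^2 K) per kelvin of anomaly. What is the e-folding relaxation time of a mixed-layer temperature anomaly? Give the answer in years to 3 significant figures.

1.65 years

Areal heat capacity C = ρ c_p D = 1030 × 3980 × 132 = 5.41×10^8 J/(m^2 K).
Relaxation time τ = C / λ = 5.41×10^8 / 10.4 = 5.20×10^7 s.
In years: 5.20×10^7 s / (3.156×10^7 s/year) = 1.65 years.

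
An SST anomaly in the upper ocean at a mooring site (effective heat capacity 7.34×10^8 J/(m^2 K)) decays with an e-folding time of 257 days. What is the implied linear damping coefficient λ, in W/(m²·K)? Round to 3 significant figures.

33.1

Areal heat capacity C = 7.34×10^8 J/(m^2 K) (given).
τ = 257 days = 2.22×10^7 s.
λ = C / τ = 7.34×10^8 / 2.22×10^7 = 33.1 W/(m²·K).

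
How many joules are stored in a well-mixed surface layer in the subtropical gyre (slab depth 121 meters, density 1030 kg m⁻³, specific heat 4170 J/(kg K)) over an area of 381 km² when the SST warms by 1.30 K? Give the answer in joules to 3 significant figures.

2.57×10^17 J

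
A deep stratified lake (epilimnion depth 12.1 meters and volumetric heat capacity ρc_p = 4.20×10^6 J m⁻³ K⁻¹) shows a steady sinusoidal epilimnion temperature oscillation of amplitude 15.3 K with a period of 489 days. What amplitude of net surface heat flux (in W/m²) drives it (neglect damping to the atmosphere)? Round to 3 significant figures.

116

Areal heat capacity C = ρc_p × D = 4.20×10^6 × 12.1 = 5.08×10^7 J/(m²·K).
ω = 2π / 4.22×10^7 s = 1.49×10^-7 s⁻¹.
Cω = 5.08×10^7 × 1.49×10^-7 = 7.56 W/(m²·K).
F₀ = A × Cω = 15.3 × 7.56 = 116 W/m².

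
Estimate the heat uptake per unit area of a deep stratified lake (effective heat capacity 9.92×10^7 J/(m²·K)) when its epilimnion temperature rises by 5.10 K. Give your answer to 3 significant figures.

5.06×10^8

Areal heat capacity C = 9.92×10^7 J/(m²·K) (given).
ΔQ = C ΔT = 9.92×10^7 × 5.10 = 5.06×10^8 J/m².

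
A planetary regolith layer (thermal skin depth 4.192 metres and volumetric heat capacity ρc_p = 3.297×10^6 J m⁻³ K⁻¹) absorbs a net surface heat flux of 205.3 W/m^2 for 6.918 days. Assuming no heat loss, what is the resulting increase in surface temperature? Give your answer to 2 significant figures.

8.9 K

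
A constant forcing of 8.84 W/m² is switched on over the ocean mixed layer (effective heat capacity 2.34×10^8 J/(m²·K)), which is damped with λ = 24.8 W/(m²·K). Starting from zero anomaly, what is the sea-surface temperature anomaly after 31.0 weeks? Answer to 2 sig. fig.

Areal heat capacity C = 2.34×10^8 J/(m²·K) (given).
τ = C / λ = 2.34×10^8 / 24.8 = 9.44×10^6 s.
Equilibrium anomaly ΔT_eq = F / λ = 8.84 / 24.8 = 0.356 K.
t = 31.0 weeks = 1.87×10^7 s, so t/τ = 1.99.
ΔT(t) = ΔT_eq (1 − e^(−t/τ)) = 0.356 × (1 − e^−1.99) = 0.308 K.

0.31 K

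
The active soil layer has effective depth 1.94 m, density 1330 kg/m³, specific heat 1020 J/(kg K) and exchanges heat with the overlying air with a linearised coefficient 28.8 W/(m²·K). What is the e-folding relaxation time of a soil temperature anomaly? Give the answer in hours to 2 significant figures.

25 hours

Areal heat capacity C = ρ c_p D = 1330 × 1020 × 1.94 = 2.63×10^6 J/(m²·K).
Relaxation time τ = C / λ = 2.63×10^6 / 28.8 = 91400 s.
In hours: 91400 s / (3600 s/hour) = 25.4 hours.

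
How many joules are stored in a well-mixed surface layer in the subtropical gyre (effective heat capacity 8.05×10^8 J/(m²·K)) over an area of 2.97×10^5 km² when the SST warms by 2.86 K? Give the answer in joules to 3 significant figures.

6.84×10^20 J

Areal heat capacity C = 8.05×10^8 J/(m²·K) (given).
Heat per unit area: q = C ΔT = 8.05×10^8 × 2.86 = 2.30×10^9 J/m².
Total heat: Q = q × A = 2.30×10^9 × (2.97×10^5 × 10⁶ m²) = 6.84×10^20 J.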